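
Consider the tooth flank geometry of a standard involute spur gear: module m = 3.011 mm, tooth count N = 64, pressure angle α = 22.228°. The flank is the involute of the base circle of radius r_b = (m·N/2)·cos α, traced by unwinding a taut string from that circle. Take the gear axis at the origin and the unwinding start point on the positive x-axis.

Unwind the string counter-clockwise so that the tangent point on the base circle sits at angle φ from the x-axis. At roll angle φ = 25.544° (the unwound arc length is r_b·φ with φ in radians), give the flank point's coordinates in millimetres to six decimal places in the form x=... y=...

x=97.620009 y=2.582529

pitch radius r_p = m·N/2 = 3.011·64/2 = 96.352000
base radius r_b = r_p·cos α = 96.352000·cos 22.228° = 89.191681
roll angle φ = 25.544° = 0.44582690 rad
x = r_b·(cos φ + φ·sin φ) = 89.191681·(0.90225441 + 0.44582690·0.43120411) = 97.620009
y = r_b·(sin φ − φ·cos φ) = 89.191681·(0.43120411 − 0.44582690·0.90225441) = 2.582529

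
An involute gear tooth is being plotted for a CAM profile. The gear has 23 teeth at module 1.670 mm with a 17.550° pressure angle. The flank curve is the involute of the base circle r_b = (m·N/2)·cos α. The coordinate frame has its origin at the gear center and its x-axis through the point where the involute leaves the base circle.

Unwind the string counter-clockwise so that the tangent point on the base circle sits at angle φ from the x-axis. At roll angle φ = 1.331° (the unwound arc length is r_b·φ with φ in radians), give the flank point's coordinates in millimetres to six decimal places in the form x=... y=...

x=18.316027 y=0.000077

pitch radius r_p = m·N/2 = 1.670·23/2 = 19.205000
base radius r_b = r_p·cos α = 19.205000·cos 17.550° = 18.311087
roll angle φ = 1.331° = 0.02323033 rad
x = r_b·(cos φ + φ·sin φ) = 18.311087·(0.99973019 + 0.02323033·0.02322824) = 18.316027
y = r_b·(sin φ − φ·cos φ) = 18.311087·(0.02322824 − 0.02323033·0.99973019) = 0.000077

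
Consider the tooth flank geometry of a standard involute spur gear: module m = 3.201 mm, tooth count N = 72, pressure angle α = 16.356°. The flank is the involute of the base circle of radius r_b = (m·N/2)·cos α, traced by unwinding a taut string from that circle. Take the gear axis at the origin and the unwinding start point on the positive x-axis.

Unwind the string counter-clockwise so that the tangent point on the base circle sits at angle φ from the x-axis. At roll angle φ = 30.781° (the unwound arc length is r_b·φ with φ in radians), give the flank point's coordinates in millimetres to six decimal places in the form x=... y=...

x=125.395945 y=5.551616

pitch radius r_p = m·N/2 = 3.201·72/2 = 115.236000
base radius r_b = r_p·cos α = 115.236000·cos 16.356° = 110.572458
roll angle φ = 30.781° = 0.53722980 rad
x = r_b·(cos φ + φ·sin φ) = 110.572458·(0.85912965 + 0.53722980·0.51175799) = 125.395945
y = r_b·(sin φ − φ·cos φ) = 110.572458·(0.51175799 − 0.53722980·0.85912965) = 5.551616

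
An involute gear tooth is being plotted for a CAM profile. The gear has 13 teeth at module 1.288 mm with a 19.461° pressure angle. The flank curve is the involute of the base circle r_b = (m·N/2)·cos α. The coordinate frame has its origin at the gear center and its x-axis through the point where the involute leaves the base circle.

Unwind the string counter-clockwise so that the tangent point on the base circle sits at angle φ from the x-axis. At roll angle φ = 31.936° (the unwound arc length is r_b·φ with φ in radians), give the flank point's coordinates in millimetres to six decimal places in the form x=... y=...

x=9.026299 y=0.441651

pitch radius r_p = m·N/2 = 1.288·13/2 = 8.372000
base radius r_b = r_p·cos α = 8.372000·cos 19.461° = 7.893695
roll angle φ = 31.936° = 0.55738835 rad
x = r_b·(cos φ + φ·sin φ) = 7.893695·(0.84863949 + 0.55738835·0.52897166) = 9.026299
y = r_b·(sin φ − φ·cos φ) = 7.893695·(0.52897166 − 0.55738835·0.84863949) = 0.441651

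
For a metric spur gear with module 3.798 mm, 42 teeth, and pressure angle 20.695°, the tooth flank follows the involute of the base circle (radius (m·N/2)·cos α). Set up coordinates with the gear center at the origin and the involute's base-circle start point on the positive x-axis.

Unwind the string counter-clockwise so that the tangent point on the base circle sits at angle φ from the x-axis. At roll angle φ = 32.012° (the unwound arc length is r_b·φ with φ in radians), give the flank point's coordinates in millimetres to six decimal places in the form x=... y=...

pitch radius r_p = m·N/2 = 3.798·42/2 = 79.758000
base radius r_b = r_p·cos α = 79.758000·cos 20.695° = 74.611605
roll angle φ = 32.012° = 0.55871480 rad
x = r_b·(cos φ + φ·sin φ) = 74.611605·(0.84793709 + 0.55871480·0.53009687) = 85.363888
y = r_b·(sin φ − φ·cos φ) = 74.611605·(0.53009687 − 0.55871480·0.84793709) = 4.203757

x=85.363888 y=4.203757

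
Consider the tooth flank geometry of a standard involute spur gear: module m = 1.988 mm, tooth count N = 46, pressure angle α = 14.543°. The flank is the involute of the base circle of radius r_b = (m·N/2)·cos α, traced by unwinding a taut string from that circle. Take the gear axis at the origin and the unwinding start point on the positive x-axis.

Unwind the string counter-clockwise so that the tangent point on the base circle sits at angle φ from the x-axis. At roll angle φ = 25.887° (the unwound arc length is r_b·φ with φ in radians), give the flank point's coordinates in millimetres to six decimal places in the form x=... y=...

pitch radius r_p = m·N/2 = 1.988·46/2 = 45.724000
base radius r_b = r_p·cos α = 45.724000·cos 14.543° = 44.258978
roll angle φ = 25.887° = 0.45181338 rad
x = r_b·(cos φ + φ·sin φ) = 44.258978·(0.89965686 + 0.45181338·0.43659767) = 48.548449
y = r_b·(sin φ − φ·cos φ) = 44.258978·(0.43659767 − 0.45181338·0.89965686) = 1.333110

x=48.548449 y=1.333110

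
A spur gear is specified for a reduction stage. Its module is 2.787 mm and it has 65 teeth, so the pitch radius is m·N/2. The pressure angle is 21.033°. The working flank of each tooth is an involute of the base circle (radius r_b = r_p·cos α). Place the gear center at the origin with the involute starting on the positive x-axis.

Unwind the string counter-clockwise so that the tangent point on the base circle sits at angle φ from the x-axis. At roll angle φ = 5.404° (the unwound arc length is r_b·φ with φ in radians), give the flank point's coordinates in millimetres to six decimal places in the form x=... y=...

pitch radius r_p = m·N/2 = 2.787·65/2 = 90.577500
base radius r_b = r_p·cos α = 90.577500·cos 21.033° = 84.542671
roll angle φ = 5.404° = 0.09431759 rad
x = r_b·(cos φ + φ·sin φ) = 84.542671·(0.99555539 + 0.09431759·0.09417782) = 84.917873
y = r_b·(sin φ − φ·cos φ) = 84.542671·(0.09417782 − 0.09431759·0.99555539) = 0.023624

x=84.917873 y=0.023624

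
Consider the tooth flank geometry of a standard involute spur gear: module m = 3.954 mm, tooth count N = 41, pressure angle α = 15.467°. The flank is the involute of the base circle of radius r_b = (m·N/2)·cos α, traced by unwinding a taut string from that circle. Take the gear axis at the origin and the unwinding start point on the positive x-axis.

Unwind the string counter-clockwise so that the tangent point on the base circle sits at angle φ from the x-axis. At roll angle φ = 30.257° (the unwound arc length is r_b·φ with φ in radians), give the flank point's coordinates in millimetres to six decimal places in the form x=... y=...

pitch radius r_p = m·N/2 = 3.954·41/2 = 81.057000
base radius r_b = r_p·cos α = 81.057000·cos 15.467° = 78.121457
roll angle φ = 30.257° = 0.52808427 rad
x = r_b·(cos φ + φ·sin φ) = 78.121457·(0.86377395 + 0.52808427·0.50387951) = 88.266684
y = r_b·(sin φ − φ·cos φ) = 78.121457·(0.50387951 − 0.52808427·0.86377395) = 3.729055

x=88.266684 y=3.729055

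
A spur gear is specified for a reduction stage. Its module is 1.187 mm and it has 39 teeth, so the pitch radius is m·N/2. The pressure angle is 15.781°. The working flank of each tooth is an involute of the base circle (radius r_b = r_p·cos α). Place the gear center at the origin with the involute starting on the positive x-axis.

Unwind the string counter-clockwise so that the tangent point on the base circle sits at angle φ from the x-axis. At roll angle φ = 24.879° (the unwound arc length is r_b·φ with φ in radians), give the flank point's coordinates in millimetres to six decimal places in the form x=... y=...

pitch radius r_p = m·N/2 = 1.187·39/2 = 23.146500
base radius r_b = r_p·cos α = 23.146500·cos 15.781° = 22.274067
roll angle φ = 24.879° = 0.43422046 rad
x = r_b·(cos φ + φ·sin φ) = 22.274067·(0.90719827 + 0.43422046·0.42070334) = 24.275978
y = r_b·(sin φ − φ·cos φ) = 22.274067·(0.42070334 − 0.43422046·0.90719827) = 0.596484

x=24.275978 y=0.596484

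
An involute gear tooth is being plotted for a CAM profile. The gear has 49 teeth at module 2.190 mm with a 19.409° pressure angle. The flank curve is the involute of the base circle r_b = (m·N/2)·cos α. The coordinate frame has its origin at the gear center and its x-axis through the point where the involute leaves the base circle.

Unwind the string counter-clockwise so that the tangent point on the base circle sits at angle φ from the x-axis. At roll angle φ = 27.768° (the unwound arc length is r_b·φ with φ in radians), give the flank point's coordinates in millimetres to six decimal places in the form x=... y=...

x=56.204478 y=1.875469

pitch radius r_p = m·N/2 = 2.190·49/2 = 53.655000
base radius r_b = r_p·cos α = 53.655000·cos 19.409° = 50.605812
roll angle φ = 27.768° = 0.48464303 rad
x = r_b·(cos φ + φ·sin φ) = 50.605812·(0.88484132 + 0.48464303·0.46589252) = 56.204478
y = r_b·(sin φ − φ·cos φ) = 50.605812·(0.46589252 − 0.48464303·0.88484132) = 1.875469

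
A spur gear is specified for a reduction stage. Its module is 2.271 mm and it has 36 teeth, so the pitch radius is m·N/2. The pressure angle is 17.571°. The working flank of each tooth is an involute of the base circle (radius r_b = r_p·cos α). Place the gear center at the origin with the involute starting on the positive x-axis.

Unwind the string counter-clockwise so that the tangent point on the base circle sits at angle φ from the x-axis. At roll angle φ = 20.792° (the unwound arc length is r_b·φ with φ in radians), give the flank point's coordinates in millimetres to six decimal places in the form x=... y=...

pitch radius r_p = m·N/2 = 2.271·36/2 = 40.878000
base radius r_b = r_p·cos α = 40.878000·cos 17.571° = 38.970779
roll angle φ = 20.792° = 0.36288886 rad
x = r_b·(cos φ + φ·sin φ) = 38.970779·(0.93487525 + 0.36288886·0.35497643) = 41.452916
y = r_b·(sin φ − φ·cos φ) = 38.970779·(0.35497643 − 0.36288886·0.93487525) = 0.612645

x=41.452916 y=0.612645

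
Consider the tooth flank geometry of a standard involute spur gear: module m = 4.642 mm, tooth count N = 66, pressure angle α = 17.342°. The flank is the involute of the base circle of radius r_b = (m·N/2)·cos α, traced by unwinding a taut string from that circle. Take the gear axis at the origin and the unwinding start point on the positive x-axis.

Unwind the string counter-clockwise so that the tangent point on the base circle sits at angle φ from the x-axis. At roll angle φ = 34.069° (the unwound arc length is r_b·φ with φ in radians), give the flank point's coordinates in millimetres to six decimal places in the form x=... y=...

pitch radius r_p = m·N/2 = 4.642·66/2 = 153.186000
base radius r_b = r_p·cos α = 153.186000·cos 17.342° = 146.222556
roll angle φ = 34.069° = 0.59461622 rad
x = r_b·(cos φ + φ·sin φ) = 146.222556·(0.82836355 + 0.59461622·0.56019089) = 169.831963
y = r_b·(sin φ − φ·cos φ) = 146.222556·(0.56019089 − 0.59461622·0.82836355) = 9.889395

x=169.831963 y=9.889395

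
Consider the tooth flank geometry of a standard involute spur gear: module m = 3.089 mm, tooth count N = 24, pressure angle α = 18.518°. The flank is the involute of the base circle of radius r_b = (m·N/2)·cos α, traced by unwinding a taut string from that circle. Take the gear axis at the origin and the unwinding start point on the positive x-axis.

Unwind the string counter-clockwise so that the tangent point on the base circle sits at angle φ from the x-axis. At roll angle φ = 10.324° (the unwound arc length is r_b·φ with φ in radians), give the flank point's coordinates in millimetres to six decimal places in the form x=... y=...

x=35.714740 y=0.068321

pitch radius r_p = m·N/2 = 3.089·24/2 = 37.068000
base radius r_b = r_p·cos α = 37.068000·cos 18.518° = 35.148764
roll angle φ = 10.324° = 0.18018779 rad
x = r_b·(cos φ + φ·sin φ) = 35.148764·(0.98381006 + 0.18018779·0.17921433) = 35.714740
y = r_b·(sin φ − φ·cos φ) = 35.148764·(0.17921433 − 0.18018779·0.98381006) = 0.068321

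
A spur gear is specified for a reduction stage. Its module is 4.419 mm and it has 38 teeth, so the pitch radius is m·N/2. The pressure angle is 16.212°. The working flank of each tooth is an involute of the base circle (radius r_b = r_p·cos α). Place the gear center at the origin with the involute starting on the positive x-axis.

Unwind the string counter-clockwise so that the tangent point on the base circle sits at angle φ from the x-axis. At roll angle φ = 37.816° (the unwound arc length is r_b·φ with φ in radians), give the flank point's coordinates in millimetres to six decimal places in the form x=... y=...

x=96.315967 y=7.395285

pitch radius r_p = m·N/2 = 4.419·38/2 = 83.961000
base radius r_b = r_p·cos α = 83.961000·cos 16.212° = 80.622310
roll angle φ = 37.816° = 0.66001371 rad
x = r_b·(cos φ + φ·sin φ) = 80.622310·(0.78998383 + 0.66001371·0.61312768) = 96.315967
y = r_b·(sin φ − φ·cos φ) = 80.622310·(0.61312768 − 0.66001371·0.78998383) = 7.395285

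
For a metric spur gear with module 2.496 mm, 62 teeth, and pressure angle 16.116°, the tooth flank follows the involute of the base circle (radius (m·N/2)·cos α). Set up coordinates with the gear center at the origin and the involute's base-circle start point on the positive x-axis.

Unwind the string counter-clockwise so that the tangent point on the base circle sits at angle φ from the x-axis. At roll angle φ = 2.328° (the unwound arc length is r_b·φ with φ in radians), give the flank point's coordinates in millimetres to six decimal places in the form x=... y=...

x=74.396588 y=0.001662

pitch radius r_p = m·N/2 = 2.496·62/2 = 77.376000
base radius r_b = r_p·cos α = 77.376000·cos 16.116° = 74.335253
roll angle φ = 2.328° = 0.04063126 rad
x = r_b·(cos φ + φ·sin φ) = 74.335253·(0.99917466 + 0.04063126·0.04062009) = 74.396588
y = r_b·(sin φ − φ·cos φ) = 74.335253·(0.04062009 − 0.04063126·0.99917466) = 0.001662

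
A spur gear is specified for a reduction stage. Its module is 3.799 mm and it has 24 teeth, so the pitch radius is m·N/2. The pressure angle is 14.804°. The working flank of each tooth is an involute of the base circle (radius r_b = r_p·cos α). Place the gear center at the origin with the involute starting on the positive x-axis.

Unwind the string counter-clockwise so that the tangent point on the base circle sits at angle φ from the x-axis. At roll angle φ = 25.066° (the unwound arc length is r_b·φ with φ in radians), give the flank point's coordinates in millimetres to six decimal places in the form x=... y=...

x=48.092840 y=1.206759

pitch radius r_p = m·N/2 = 3.799·24/2 = 45.588000
base radius r_b = r_p·cos α = 45.588000·cos 14.804° = 44.074732
roll angle φ = 25.066° = 0.43748423 rad
x = r_b·(cos φ + φ·sin φ) = 44.074732·(0.90582036 + 0.43748423·0.42366197) = 48.092840
y = r_b·(sin φ − φ·cos φ) = 44.074732·(0.42366197 − 0.43748423·0.90582036) = 1.206759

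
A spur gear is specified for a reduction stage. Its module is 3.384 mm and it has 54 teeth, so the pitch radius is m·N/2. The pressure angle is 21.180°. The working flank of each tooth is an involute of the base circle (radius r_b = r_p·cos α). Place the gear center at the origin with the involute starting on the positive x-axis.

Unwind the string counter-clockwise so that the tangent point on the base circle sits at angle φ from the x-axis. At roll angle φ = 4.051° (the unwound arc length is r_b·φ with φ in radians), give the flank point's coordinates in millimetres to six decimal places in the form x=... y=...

pitch radius r_p = m·N/2 = 3.384·54/2 = 91.368000
base radius r_b = r_p·cos α = 91.368000·cos 21.180° = 85.196089
roll angle φ = 4.051° = 0.07070329 rad
x = r_b·(cos φ + φ·sin φ) = 85.196089·(0.99750156 + 0.07070329·0.07064440) = 85.408769
y = r_b·(sin φ − φ·cos φ) = 85.196089·(0.07064440 − 0.07070329·0.99750156) = 0.010032

x=85.408769 y=0.010032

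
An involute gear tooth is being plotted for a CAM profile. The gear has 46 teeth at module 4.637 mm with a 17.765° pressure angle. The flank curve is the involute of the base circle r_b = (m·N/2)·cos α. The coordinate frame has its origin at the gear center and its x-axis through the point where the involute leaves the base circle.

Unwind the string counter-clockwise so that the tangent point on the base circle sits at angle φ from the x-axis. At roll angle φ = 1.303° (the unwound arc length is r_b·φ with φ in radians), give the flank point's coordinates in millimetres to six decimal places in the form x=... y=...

pitch radius r_p = m·N/2 = 4.637·46/2 = 106.651000
base radius r_b = r_p·cos α = 106.651000·cos 17.765° = 101.565449
roll angle φ = 1.303° = 0.02274164 rad
x = r_b·(cos φ + φ·sin φ) = 101.565449·(0.99974142 + 0.02274164·0.02273968) = 101.591709
y = r_b·(sin φ − φ·cos φ) = 101.565449·(0.02273968 − 0.02274164·0.99974142) = 0.000398

x=101.591709 y=0.000398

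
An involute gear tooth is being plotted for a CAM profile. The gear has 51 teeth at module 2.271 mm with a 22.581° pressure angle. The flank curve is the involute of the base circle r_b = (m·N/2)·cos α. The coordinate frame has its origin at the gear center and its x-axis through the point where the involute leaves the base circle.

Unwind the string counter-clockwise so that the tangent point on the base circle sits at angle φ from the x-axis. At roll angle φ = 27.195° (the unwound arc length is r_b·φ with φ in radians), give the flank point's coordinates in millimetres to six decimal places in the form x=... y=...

x=59.159043 y=1.863289

pitch radius r_p = m·N/2 = 2.271·51/2 = 57.910500
base radius r_b = r_p·cos α = 57.910500·cos 22.581° = 53.470942
roll angle φ = 27.195° = 0.47464229 rad
x = r_b·(cos φ + φ·sin φ) = 53.470942·(0.88945626 + 0.47464229·0.45702031) = 59.159043
y = r_b·(sin φ − φ·cos φ) = 53.470942·(0.45702031 − 0.47464229·0.88945626) = 1.863289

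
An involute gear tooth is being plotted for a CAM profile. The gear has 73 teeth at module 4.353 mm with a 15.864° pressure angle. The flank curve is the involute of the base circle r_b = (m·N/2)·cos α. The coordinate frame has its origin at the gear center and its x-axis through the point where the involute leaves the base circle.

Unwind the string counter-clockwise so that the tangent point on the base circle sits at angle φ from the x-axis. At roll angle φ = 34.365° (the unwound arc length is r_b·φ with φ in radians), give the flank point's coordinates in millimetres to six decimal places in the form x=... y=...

pitch radius r_p = m·N/2 = 4.353·73/2 = 158.884500
base radius r_b = r_p·cos α = 158.884500·cos 15.864° = 152.833106
roll angle φ = 34.365° = 0.59978240 rad
x = r_b·(cos φ + φ·sin φ) = 152.833106·(0.82545846 + 0.59978240·0.56446286) = 177.899777
y = r_b·(sin φ − φ·cos φ) = 152.833106·(0.56446286 − 0.59978240·0.82545846) = 10.601637

x=177.899777 y=10.601637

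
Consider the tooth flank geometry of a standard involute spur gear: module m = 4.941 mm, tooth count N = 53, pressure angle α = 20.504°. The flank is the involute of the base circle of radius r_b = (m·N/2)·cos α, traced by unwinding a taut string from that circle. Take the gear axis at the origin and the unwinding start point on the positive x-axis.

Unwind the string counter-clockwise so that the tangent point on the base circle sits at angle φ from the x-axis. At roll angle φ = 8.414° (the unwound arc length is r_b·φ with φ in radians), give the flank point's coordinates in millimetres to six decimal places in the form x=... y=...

x=123.956667 y=0.129187

pitch radius r_p = m·N/2 = 4.941·53/2 = 130.936500
base radius r_b = r_p·cos α = 130.936500·cos 20.504° = 122.641377
roll angle φ = 8.414° = 0.14685200 rad
x = r_b·(cos φ + φ·sin φ) = 122.641377·(0.98923661 + 0.14685200·0.14632475) = 123.956667
y = r_b·(sin φ − φ·cos φ) = 122.641377·(0.14632475 − 0.14685200·0.98923661) = 0.129187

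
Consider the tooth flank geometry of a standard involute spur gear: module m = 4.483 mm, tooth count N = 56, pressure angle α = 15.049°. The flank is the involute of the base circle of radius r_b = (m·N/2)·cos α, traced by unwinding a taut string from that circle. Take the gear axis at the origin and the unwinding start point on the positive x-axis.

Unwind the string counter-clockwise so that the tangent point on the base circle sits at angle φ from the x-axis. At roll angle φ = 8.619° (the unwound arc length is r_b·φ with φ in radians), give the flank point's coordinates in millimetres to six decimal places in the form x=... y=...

pitch radius r_p = m·N/2 = 4.483·56/2 = 125.524000
base radius r_b = r_p·cos α = 125.524000·cos 15.049° = 121.219045
roll angle φ = 8.619° = 0.15042993 rad
x = r_b·(cos φ + φ·sin φ) = 121.219045·(0.98870674 + 0.15042993·0.14986322) = 122.582838
y = r_b·(sin φ − φ·cos φ) = 121.219045·(0.14986322 − 0.15042993·0.98870674) = 0.137236

x=122.582838 y=0.137236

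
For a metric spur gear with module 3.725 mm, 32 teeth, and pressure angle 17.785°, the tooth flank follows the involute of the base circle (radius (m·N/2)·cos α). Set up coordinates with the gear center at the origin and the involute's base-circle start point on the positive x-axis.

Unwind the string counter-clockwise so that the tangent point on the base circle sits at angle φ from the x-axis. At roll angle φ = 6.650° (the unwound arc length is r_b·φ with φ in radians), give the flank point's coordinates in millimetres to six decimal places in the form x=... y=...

x=57.132643 y=0.029537

pitch radius r_p = m·N/2 = 3.725·32/2 = 59.600000
base radius r_b = r_p·cos α = 59.600000·cos 17.785° = 56.751680
roll angle φ = 6.650° = 0.11606440 rad
x = r_b·(cos φ + φ·sin φ) = 56.751680·(0.99327209 + 0.11606440·0.11580399) = 57.132643
y = r_b·(sin φ − φ·cos φ) = 56.751680·(0.11580399 − 0.11606440·0.99327209) = 0.029537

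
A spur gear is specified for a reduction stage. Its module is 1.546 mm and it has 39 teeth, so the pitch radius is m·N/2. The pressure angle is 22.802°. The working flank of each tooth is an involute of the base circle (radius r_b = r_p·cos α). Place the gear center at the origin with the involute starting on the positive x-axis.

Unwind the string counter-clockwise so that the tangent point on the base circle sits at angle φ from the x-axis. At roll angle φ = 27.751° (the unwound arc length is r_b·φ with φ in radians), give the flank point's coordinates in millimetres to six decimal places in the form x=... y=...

pitch radius r_p = m·N/2 = 1.546·39/2 = 30.147000
base radius r_b = r_p·cos α = 30.147000·cos 22.802° = 27.791001
roll angle φ = 27.751° = 0.48434632 rad
x = r_b·(cos φ + φ·sin φ) = 27.791001·(0.88497951 + 0.48434632·0.46562997) = 30.862064
y = r_b·(sin φ − φ·cos φ) = 27.791001·(0.46562997 − 0.48434632·0.88497951) = 1.028083

x=30.862064 y=1.028083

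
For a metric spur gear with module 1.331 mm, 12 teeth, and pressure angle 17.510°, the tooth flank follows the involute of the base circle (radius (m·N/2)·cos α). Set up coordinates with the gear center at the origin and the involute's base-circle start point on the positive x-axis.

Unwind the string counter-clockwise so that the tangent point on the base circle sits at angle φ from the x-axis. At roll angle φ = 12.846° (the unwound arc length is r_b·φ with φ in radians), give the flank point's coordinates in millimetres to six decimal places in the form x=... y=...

pitch radius r_p = m·N/2 = 1.331·12/2 = 7.986000
base radius r_b = r_p·cos α = 7.986000·cos 17.510° = 7.615964
roll angle φ = 12.846° = 0.22420500 rad
x = r_b·(cos φ + φ·sin φ) = 7.615964·(0.97497117 + 0.22420500·0.22233133) = 7.804985
y = r_b·(sin φ − φ·cos φ) = 7.615964·(0.22233133 − 0.22420500·0.97497117) = 0.028468

x=7.804985 y=0.028468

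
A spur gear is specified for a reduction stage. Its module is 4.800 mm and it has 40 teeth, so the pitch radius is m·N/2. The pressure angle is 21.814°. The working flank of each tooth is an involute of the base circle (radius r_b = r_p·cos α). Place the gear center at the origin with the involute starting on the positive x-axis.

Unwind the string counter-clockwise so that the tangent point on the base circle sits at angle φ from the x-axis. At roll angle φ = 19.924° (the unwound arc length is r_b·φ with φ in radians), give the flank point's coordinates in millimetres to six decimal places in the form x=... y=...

pitch radius r_p = m·N/2 = 4.800·40/2 = 96.000000
base radius r_b = r_p·cos α = 96.000000·cos 21.814° = 89.125925
roll angle φ = 19.924° = 0.34773940 rad
x = r_b·(cos φ + φ·sin φ) = 89.125925·(0.94014547 + 0.34773940·0.34077339) = 94.352787
y = r_b·(sin φ − φ·cos φ) = 89.125925·(0.34077339 − 0.34773940·0.94014547) = 1.234195

x=94.352787 y=1.234195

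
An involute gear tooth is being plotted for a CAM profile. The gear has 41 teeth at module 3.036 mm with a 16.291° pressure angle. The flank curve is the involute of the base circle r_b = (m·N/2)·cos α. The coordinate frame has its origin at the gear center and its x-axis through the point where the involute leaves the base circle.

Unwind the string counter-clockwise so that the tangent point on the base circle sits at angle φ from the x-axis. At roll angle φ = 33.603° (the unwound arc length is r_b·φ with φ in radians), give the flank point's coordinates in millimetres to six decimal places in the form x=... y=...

pitch radius r_p = m·N/2 = 3.036·41/2 = 62.238000
base radius r_b = r_p·cos α = 62.238000·cos 16.291° = 59.739105
roll angle φ = 33.603° = 0.58648299 rad
x = r_b·(cos φ + φ·sin φ) = 59.739105·(0.83289226 + 0.58648299·0.55343516) = 69.146375
y = r_b·(sin φ − φ·cos φ) = 59.739105·(0.55343516 − 0.58648299·0.83289226) = 3.880534

x=69.146375 y=3.880534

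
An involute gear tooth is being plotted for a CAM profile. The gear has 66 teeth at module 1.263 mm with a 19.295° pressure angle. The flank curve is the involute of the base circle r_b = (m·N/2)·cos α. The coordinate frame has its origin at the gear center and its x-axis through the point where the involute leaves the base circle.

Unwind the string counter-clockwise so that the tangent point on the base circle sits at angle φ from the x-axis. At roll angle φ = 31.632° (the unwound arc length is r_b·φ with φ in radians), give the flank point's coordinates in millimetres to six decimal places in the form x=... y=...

pitch radius r_p = m·N/2 = 1.263·66/2 = 41.679000
base radius r_b = r_p·cos α = 41.679000·cos 19.295° = 39.337882
roll angle φ = 31.632° = 0.55208255 rad
x = r_b·(cos φ + φ·sin φ) = 39.337882·(0.85143415 + 0.55208255·0.52446152) = 44.883744
y = r_b·(sin φ − φ·cos φ) = 39.337882·(0.52446152 − 0.55208255·0.85143415) = 2.139964

x=44.883744 y=2.139964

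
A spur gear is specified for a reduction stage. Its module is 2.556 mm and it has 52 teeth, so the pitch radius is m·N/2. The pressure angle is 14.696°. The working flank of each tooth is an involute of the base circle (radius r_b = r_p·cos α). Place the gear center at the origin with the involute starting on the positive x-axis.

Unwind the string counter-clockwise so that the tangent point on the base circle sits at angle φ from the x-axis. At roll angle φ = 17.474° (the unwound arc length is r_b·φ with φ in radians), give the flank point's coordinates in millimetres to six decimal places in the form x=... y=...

pitch radius r_p = m·N/2 = 2.556·52/2 = 66.456000
base radius r_b = r_p·cos α = 66.456000·cos 14.696° = 64.281923
roll angle φ = 17.474° = 0.30497883 rad
x = r_b·(cos φ + φ·sin φ) = 64.281923·(0.95385331 + 0.30497883·0.30027299) = 67.202264
y = r_b·(sin φ − φ·cos φ) = 64.281923·(0.30027299 − 0.30497883·0.95385331) = 0.602188

x=67.202264 y=0.602188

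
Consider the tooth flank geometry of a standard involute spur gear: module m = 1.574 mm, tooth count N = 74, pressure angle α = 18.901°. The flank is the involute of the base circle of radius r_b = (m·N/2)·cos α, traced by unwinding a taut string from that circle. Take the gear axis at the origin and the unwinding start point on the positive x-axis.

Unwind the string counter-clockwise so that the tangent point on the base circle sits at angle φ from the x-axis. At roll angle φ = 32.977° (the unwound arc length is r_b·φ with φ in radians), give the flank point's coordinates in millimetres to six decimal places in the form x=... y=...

pitch radius r_p = m·N/2 = 1.574·74/2 = 58.238000
base radius r_b = r_p·cos α = 58.238000·cos 18.901° = 55.097790
roll angle φ = 32.977° = 0.57555723 rad
x = r_b·(cos φ + φ·sin φ) = 55.097790·(0.83888913 + 0.57555723·0.54430233) = 63.481815
y = r_b·(sin φ − φ·cos φ) = 55.097790·(0.54430233 − 0.57555723·0.83888913) = 3.387061

x=63.481815 y=3.387061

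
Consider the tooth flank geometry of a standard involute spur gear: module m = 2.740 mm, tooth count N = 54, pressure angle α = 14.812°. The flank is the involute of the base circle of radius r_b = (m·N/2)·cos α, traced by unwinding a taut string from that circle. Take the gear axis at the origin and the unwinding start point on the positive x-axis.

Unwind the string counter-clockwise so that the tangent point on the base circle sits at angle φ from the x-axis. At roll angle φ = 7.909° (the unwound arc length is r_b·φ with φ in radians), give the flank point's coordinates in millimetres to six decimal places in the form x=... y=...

x=72.199797 y=0.062587

pitch radius r_p = m·N/2 = 2.740·54/2 = 73.980000
base radius r_b = r_p·cos α = 73.980000·cos 14.812° = 71.521635
roll angle φ = 7.909° = 0.13803809 rad
x = r_b·(cos φ + φ·sin φ) = 71.521635·(0.99048786 + 0.13803809·0.13760013) = 72.199797
y = r_b·(sin φ − φ·cos φ) = 71.521635·(0.13760013 − 0.13803809·0.99048786) = 0.062587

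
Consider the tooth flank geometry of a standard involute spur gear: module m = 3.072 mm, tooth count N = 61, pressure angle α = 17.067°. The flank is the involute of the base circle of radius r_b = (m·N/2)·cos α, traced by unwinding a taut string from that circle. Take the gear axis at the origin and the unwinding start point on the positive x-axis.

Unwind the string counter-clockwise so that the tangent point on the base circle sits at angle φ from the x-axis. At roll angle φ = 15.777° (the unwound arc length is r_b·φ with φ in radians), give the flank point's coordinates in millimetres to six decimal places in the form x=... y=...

x=92.901484 y=0.618656

pitch radius r_p = m·N/2 = 3.072·61/2 = 93.696000
base radius r_b = r_p·cos α = 93.696000·cos 17.067° = 89.569835
roll angle φ = 15.777° = 0.27536060 rad
x = r_b·(cos φ + φ·sin φ) = 89.569835·(0.96232722 + 0.27536060·0.27189397) = 92.901484
y = r_b·(sin φ − φ·cos φ) = 89.569835·(0.27189397 − 0.27536060·0.96232722) = 0.618656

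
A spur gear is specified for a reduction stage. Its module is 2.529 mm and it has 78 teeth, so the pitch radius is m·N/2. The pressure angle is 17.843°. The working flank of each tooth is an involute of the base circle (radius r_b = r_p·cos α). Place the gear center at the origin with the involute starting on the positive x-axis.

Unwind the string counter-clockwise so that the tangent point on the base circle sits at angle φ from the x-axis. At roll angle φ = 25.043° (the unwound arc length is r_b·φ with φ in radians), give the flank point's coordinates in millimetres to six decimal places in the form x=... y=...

x=102.431156 y=2.563628

pitch radius r_p = m·N/2 = 2.529·78/2 = 98.631000
base radius r_b = r_p·cos α = 98.631000·cos 17.843° = 93.886820
roll angle φ = 25.043° = 0.43708280 rad
x = r_b·(cos φ + φ·sin φ) = 93.886820·(0.90599036 + 0.43708280·0.42329832) = 102.431156
y = r_b·(sin φ − φ·cos φ) = 93.886820·(0.42329832 − 0.43708280·0.90599036) = 2.563628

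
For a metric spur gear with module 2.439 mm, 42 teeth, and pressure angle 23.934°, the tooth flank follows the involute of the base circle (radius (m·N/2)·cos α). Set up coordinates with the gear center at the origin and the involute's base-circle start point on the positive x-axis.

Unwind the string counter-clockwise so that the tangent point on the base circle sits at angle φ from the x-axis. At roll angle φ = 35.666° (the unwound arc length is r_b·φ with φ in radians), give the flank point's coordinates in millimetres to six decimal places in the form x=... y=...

x=55.025131 y=3.620219

pitch radius r_p = m·N/2 = 2.439·42/2 = 51.219000
base radius r_b = r_p·cos α = 51.219000·cos 23.934° = 46.814851
roll angle φ = 35.666° = 0.62248913 rad
x = r_b·(cos φ + φ·sin φ) = 46.814851·(0.81242966 + 0.62248913·0.58305921) = 55.025131
y = r_b·(sin φ − φ·cos φ) = 46.814851·(0.58305921 − 0.62248913·0.81242966) = 3.620219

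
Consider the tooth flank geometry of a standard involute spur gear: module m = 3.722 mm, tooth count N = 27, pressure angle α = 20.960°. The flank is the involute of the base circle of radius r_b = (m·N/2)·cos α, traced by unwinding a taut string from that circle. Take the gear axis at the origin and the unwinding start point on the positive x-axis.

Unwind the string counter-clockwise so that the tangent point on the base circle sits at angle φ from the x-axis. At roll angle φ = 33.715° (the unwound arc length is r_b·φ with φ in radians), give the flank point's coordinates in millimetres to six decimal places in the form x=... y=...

x=54.355981 y=3.077836

pitch radius r_p = m·N/2 = 3.722·27/2 = 50.247000
base radius r_b = r_p·cos α = 50.247000·cos 20.960° = 46.922175
roll angle φ = 33.715° = 0.58843776 rad
x = r_b·(cos φ + φ·sin φ) = 46.922175·(0.83180884 + 0.58843776·0.55506221) = 54.355981
y = r_b·(sin φ − φ·cos φ) = 46.922175·(0.55506221 − 0.58843776·0.83180884) = 3.077836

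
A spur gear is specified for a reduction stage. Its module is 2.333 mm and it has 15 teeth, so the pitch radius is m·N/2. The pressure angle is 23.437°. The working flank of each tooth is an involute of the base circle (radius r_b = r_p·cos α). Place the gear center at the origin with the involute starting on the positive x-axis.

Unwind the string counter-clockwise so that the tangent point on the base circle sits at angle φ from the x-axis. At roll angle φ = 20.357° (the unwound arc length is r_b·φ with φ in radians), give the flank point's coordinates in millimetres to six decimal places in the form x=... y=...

x=17.035455 y=0.236996

pitch radius r_p = m·N/2 = 2.333·15/2 = 17.497500
base radius r_b = r_p·cos α = 17.497500·cos 23.437° = 16.053921
roll angle φ = 20.357° = 0.35529668 rad
x = r_b·(cos φ + φ·sin φ) = 16.053921·(0.93754333 + 0.35529668·0.34786853) = 17.035455
y = r_b·(sin φ − φ·cos φ) = 16.053921·(0.34786853 − 0.35529668·0.93754333) = 0.236996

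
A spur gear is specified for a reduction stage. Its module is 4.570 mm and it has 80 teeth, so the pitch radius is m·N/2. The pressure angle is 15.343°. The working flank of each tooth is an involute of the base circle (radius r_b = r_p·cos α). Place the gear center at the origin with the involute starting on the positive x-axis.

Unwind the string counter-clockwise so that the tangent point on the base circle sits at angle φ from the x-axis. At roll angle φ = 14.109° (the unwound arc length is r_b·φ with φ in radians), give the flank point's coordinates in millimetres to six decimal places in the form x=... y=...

pitch radius r_p = m·N/2 = 4.570·80/2 = 182.800000
base radius r_b = r_p·cos α = 182.800000·cos 15.343° = 176.284846
roll angle φ = 14.109° = 0.24624850 rad
x = r_b·(cos φ + φ·sin φ) = 176.284846·(0.96983374 + 0.24624850·0.24376736) = 181.548902
y = r_b·(sin φ − φ·cos φ) = 176.284846·(0.24376736 − 0.24624850·0.96983374) = 0.872125

x=181.548902 y=0.872125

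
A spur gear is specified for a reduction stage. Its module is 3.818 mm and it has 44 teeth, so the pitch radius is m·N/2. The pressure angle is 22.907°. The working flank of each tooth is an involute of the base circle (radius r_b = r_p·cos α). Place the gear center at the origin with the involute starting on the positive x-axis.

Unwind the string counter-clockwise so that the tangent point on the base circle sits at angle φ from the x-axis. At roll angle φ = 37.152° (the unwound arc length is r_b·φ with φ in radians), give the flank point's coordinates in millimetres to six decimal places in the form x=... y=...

x=91.967355 y=6.740149

pitch radius r_p = m·N/2 = 3.818·44/2 = 83.996000
base radius r_b = r_p·cos α = 83.996000·cos 22.907° = 77.371896
roll angle φ = 37.152° = 0.64842472 rad
x = r_b·(cos φ + φ·sin φ) = 77.371896·(0.79703615 + 0.64842472·0.60393160) = 91.967355
y = r_b·(sin φ − φ·cos φ) = 77.371896·(0.60393160 − 0.64842472·0.79703615) = 6.740149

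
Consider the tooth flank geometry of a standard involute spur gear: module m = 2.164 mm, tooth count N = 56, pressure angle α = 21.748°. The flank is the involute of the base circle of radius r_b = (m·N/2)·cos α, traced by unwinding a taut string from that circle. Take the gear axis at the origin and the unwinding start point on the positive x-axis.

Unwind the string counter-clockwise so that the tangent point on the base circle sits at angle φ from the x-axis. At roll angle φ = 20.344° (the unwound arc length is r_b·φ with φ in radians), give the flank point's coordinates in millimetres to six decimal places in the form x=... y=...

pitch radius r_p = m·N/2 = 2.164·56/2 = 60.592000
base radius r_b = r_p·cos α = 60.592000·cos 21.748° = 56.279212
roll angle φ = 20.344° = 0.35506978 rad
x = r_b·(cos φ + φ·sin φ) = 56.279212·(0.93762223 + 0.35506978·0.34765580) = 59.715863
y = r_b·(sin φ − φ·cos φ) = 56.279212·(0.34765580 − 0.35506978·0.93762223) = 0.829245

x=59.715863 y=0.829245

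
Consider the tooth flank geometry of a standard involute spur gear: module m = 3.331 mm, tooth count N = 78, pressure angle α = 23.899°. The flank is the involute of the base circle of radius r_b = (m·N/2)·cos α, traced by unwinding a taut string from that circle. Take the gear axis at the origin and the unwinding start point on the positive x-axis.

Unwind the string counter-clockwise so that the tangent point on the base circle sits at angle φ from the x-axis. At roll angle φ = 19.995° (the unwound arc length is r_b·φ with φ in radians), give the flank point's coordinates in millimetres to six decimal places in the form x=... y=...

x=125.784332 y=1.662211

pitch radius r_p = m·N/2 = 3.331·78/2 = 129.909000
base radius r_b = r_p·cos α = 129.909000·cos 23.899° = 118.770736
roll angle φ = 19.995° = 0.34897858 rad
x = r_b·(cos φ + φ·sin φ) = 118.770736·(0.93972246 + 0.34897858·0.34193814) = 125.784332
y = r_b·(sin φ − φ·cos φ) = 118.770736·(0.34193814 − 0.34897858·0.93972246) = 1.662211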